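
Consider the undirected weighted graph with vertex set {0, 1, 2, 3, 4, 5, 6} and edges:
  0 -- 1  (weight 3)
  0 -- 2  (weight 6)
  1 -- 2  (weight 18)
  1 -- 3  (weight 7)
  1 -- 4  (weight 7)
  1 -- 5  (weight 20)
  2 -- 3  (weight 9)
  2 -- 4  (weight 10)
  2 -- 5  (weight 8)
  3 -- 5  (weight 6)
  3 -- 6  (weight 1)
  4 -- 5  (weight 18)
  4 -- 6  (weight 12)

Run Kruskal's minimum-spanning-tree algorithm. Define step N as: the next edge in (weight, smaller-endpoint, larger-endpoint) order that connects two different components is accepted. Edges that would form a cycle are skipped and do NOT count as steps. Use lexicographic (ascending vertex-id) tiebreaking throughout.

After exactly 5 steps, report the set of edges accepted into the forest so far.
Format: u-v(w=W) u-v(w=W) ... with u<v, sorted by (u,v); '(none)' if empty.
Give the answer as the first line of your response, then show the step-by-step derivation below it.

0-1(w=3) 0-2(w=6) 1-3(w=7) 3-5(w=6) 3-6(w=1)

step 1: add edge 3-6 (w=1); MST = {3-6(w=1)}
step 2: add edge 0-1 (w=3); MST = {0-1(w=3) 3-6(w=1)}
step 3: add edge 0-2 (w=6); MST = {0-1(w=3) 0-2(w=6) 3-6(w=1)}
step 4: add edge 3-5 (w=6); MST = {0-1(w=3) 0-2(w=6) 3-5(w=6) 3-6(w=1)}
step 5: add edge 1-3 (w=7); MST = {0-1(w=3) 0-2(w=6) 1-3(w=7) 3-5(w=6) 3-6(w=1)}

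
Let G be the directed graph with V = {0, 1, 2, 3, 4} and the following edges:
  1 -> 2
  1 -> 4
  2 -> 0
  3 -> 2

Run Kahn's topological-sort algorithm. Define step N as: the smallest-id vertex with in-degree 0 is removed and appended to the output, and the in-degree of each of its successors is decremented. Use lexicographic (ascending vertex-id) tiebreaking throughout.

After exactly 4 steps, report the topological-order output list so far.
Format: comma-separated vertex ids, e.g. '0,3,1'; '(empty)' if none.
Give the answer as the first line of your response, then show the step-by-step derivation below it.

1,3,2,0

step 1: output 1; order=[1]; indeg=(1,0,1,0,0)
step 2: output 3; order=[1,3]; indeg=(1,0,0,0,0)
step 3: output 2; order=[1,3,2]; indeg=(0,0,0,0,0)
step 4: output 0; order=[1,3,2,0]; indeg=(0,0,0,0,0)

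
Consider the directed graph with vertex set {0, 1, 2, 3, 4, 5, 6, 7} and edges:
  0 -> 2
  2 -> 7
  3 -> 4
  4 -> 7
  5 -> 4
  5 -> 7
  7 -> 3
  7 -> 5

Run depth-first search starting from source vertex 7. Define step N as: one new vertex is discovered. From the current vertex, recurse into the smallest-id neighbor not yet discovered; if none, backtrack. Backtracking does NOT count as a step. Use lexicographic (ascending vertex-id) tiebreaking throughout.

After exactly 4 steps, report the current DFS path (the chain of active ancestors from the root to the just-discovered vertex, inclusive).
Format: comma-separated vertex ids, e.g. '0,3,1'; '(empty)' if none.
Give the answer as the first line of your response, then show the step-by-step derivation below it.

7,5

step 1: discover 7; path=7; order=7
step 2: discover 3; path=7>3; order=7,3
step 3: discover 4; path=7>3>4; order=7,3,4
step 4: discover 5; path=7>5; order=7,3,4,5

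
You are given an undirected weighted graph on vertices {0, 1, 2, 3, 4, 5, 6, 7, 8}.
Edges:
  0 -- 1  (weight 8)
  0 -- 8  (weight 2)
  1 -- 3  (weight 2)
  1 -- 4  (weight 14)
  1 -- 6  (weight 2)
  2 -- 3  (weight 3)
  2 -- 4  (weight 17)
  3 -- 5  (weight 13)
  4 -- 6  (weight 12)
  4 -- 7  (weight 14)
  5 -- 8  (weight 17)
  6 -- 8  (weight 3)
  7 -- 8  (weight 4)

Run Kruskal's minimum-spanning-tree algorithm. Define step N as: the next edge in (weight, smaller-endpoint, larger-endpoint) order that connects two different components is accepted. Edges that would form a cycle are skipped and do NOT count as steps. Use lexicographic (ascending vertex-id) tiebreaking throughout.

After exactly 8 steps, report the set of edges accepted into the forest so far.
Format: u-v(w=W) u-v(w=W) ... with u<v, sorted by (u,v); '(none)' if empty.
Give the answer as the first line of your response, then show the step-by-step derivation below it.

0-8(w=2) 1-3(w=2) 1-6(w=2) 2-3(w=3) 3-5(w=13) 4-6(w=12) 6-8(w=3) 7-8(w=4)

step 1: add edge 0-8 (w=2); MST = {0-8(w=2)}
step 2: add edge 1-3 (w=2); MST = {0-8(w=2) 1-3(w=2)}
step 3: add edge 1-6 (w=2); MST = {0-8(w=2) 1-3(w=2) 1-6(w=2)}
step 4: add edge 2-3 (w=3); MST = {0-8(w=2) 1-3(w=2) 1-6(w=2) 2-3(w=3)}
step 5: add edge 6-8 (w=3); MST = {0-8(w=2) 1-3(w=2) 1-6(w=2) 2-3(w=3) 6-8(w=3)}
step 6: add edge 7-8 (w=4); MST = {0-8(w=2) 1-3(w=2) 1-6(w=2) 2-3(w=3) 6-8(w=3) 7-8(w=4)}
step 7: add edge 4-6 (w=12); MST = {0-8(w=2) 1-3(w=2) 1-6(w=2) 2-3(w=3) 4-6(w=12) 6-8(w=3) 7-8(w=4)}
step 8: add edge 3-5 (w=13); MST = {0-8(w=2) 1-3(w=2) 1-6(w=2) 2-3(w=3) 3-5(w=13) 4-6(w=12) 6-8(w=3) 7-8(w=4)}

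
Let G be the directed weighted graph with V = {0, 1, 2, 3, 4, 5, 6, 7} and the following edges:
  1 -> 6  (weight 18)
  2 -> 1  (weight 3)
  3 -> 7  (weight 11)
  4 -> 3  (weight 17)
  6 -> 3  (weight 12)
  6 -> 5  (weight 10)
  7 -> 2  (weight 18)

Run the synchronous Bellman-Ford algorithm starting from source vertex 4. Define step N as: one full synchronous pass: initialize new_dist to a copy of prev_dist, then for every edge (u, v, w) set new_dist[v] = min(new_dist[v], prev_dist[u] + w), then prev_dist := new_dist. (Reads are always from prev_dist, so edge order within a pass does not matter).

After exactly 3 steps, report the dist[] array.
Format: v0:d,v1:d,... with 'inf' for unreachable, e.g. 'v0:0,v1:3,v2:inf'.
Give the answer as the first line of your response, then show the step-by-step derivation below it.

v0:inf,v1:inf,v2:46,v3:17,v4:0,v5:inf,v6:inf,v7:28

step 1: dist = v0:inf,v1:inf,v2:inf,v3:17,v4:0,v5:inf,v6:inf,v7:inf
step 2: dist = v0:inf,v1:inf,v2:inf,v3:17,v4:0,v5:inf,v6:inf,v7:28
step 3: dist = v0:inf,v1:inf,v2:46,v3:17,v4:0,v5:inf,v6:inf,v7:28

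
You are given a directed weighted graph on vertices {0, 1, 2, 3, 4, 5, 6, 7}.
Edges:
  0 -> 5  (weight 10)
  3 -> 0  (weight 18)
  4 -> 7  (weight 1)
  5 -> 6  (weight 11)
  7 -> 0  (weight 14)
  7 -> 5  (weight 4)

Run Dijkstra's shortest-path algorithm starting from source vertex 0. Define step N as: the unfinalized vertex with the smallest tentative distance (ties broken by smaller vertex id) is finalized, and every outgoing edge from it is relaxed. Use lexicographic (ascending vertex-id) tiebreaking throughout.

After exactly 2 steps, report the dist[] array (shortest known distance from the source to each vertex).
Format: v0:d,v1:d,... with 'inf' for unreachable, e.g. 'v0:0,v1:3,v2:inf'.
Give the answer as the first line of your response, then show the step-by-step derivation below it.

v0:0,v1:inf,v2:inf,v3:inf,v4:inf,v5:10,v6:21,v7:inf

step 1: dist = v0:0,v1:inf,v2:inf,v3:inf,v4:inf,v5:10,v6:inf,v7:inf
step 2: dist = v0:0,v1:inf,v2:inf,v3:inf,v4:inf,v5:10,v6:21,v7:inf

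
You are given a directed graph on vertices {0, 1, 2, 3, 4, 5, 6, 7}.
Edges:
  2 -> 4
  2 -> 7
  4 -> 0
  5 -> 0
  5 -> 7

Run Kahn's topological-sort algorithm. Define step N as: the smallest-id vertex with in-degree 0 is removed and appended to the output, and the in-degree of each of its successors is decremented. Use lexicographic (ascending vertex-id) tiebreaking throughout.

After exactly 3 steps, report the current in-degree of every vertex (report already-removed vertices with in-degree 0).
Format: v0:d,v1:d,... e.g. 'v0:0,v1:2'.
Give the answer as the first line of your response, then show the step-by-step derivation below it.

v0:2,v1:0,v2:0,v3:0,v4:0,v5:0,v6:0,v7:1

step 1: output 1; order=[1]; indeg=(2,0,0,0,1,0,0,2)
step 2: output 2; order=[1,2]; indeg=(2,0,0,0,0,0,0,1)
step 3: output 3; order=[1,2,3]; indeg=(2,0,0,0,0,0,0,1)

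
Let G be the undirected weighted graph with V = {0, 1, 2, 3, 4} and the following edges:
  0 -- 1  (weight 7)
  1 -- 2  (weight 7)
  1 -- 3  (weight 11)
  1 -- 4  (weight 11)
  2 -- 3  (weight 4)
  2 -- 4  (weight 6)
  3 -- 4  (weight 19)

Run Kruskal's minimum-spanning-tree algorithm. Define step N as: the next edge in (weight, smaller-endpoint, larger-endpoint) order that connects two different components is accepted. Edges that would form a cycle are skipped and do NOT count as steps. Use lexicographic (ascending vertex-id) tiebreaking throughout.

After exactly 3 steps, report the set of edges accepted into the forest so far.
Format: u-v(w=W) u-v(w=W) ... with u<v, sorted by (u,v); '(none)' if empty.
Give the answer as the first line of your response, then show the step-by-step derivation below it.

0-1(w=7) 2-3(w=4) 2-4(w=6)

step 1: add edge 2-3 (w=4); MST = {2-3(w=4)}
step 2: add edge 2-4 (w=6); MST = {2-3(w=4) 2-4(w=6)}
step 3: add edge 0-1 (w=7); MST = {0-1(w=7) 2-3(w=4) 2-4(w=6)}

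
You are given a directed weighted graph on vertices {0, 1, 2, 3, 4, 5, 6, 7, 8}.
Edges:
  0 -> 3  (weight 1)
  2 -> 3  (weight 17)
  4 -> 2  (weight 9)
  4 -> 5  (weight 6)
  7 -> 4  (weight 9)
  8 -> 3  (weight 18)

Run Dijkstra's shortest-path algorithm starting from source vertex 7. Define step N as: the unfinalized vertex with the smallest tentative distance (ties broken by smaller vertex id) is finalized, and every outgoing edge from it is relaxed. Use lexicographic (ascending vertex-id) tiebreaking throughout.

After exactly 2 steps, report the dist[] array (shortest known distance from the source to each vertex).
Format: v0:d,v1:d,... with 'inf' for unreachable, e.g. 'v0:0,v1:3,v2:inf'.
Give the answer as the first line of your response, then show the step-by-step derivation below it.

v0:inf,v1:inf,v2:18,v3:inf,v4:9,v5:15,v6:inf,v7:0,v8:inf

step 1: dist = v0:inf,v1:inf,v2:inf,v3:inf,v4:9,v5:inf,v6:inf,v7:0,v8:inf
step 2: dist = v0:inf,v1:inf,v2:18,v3:inf,v4:9,v5:15,v6:inf,v7:0,v8:inf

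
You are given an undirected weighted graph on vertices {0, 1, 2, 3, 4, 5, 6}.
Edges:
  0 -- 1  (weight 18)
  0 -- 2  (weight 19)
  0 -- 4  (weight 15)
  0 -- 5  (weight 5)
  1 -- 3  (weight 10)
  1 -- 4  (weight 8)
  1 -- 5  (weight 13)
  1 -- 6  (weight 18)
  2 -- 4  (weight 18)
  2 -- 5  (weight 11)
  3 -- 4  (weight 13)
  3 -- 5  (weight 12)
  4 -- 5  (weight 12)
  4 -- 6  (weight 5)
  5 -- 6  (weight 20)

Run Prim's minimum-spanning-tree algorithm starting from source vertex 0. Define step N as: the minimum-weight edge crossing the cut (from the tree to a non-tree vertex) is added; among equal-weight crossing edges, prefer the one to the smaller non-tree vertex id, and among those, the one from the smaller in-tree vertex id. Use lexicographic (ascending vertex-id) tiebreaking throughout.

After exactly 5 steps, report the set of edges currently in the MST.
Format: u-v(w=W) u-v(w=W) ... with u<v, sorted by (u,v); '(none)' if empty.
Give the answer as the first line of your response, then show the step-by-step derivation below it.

0-5(w=5) 1-3(w=10) 1-4(w=8) 2-5(w=11) 3-5(w=12)

step 1: add edge 0-5 (w=5); MST = {0-5(w=5)}
step 2: add edge 2-5 (w=11); MST = {0-5(w=5) 2-5(w=11)}
step 3: add edge 3-5 (w=12); MST = {0-5(w=5) 2-5(w=11) 3-5(w=12)}
step 4: add edge 1-3 (w=10); MST = {0-5(w=5) 1-3(w=10) 2-5(w=11) 3-5(w=12)}
step 5: add edge 1-4 (w=8); MST = {0-5(w=5) 1-3(w=10) 1-4(w=8) 2-5(w=11) 3-5(w=12)}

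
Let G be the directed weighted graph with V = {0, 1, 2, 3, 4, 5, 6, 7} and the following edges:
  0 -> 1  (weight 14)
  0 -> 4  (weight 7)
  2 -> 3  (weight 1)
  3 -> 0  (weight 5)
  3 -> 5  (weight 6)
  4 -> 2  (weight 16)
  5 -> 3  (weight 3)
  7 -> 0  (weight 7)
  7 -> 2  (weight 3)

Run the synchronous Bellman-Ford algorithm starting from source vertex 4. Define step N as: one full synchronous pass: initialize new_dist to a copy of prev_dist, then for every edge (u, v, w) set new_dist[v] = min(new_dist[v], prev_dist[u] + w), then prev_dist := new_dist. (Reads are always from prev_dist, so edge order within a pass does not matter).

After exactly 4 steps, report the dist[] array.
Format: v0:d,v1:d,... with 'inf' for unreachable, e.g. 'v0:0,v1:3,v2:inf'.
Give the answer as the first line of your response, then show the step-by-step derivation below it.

v0:22,v1:36,v2:16,v3:17,v4:0,v5:23,v6:inf,v7:inf

step 1: dist = v0:inf,v1:inf,v2:16,v3:inf,v4:0,v5:inf,v6:inf,v7:inf
step 2: dist = v0:inf,v1:inf,v2:16,v3:17,v4:0,v5:inf,v6:inf,v7:inf
step 3: dist = v0:22,v1:inf,v2:16,v3:17,v4:0,v5:23,v6:inf,v7:inf
step 4: dist = v0:22,v1:36,v2:16,v3:17,v4:0,v5:23,v6:inf,v7:inf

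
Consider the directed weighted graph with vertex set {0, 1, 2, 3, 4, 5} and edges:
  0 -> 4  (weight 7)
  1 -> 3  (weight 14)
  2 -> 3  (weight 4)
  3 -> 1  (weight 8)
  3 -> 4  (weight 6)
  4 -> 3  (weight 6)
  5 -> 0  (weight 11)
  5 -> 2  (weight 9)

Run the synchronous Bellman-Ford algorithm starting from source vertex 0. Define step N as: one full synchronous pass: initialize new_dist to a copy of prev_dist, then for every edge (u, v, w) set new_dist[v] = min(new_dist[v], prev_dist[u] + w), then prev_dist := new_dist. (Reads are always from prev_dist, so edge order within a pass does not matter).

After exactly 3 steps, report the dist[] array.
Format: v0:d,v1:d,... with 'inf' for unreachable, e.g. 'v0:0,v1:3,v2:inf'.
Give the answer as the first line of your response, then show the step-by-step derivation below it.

v0:0,v1:21,v2:inf,v3:13,v4:7,v5:inf

step 1: dist = v0:0,v1:inf,v2:inf,v3:inf,v4:7,v5:inf
step 2: dist = v0:0,v1:inf,v2:inf,v3:13,v4:7,v5:inf
step 3: dist = v0:0,v1:21,v2:inf,v3:13,v4:7,v5:inf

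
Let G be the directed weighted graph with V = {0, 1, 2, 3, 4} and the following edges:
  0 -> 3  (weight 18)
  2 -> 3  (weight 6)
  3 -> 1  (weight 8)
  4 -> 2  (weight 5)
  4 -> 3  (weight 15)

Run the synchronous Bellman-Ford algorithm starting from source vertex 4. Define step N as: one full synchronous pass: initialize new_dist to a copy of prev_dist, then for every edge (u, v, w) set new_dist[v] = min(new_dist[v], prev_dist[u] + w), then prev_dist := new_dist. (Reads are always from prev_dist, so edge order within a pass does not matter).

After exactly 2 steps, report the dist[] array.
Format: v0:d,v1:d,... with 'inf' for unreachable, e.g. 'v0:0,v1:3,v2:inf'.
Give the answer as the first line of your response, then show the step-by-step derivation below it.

v0:inf,v1:23,v2:5,v3:11,v4:0

step 1: dist = v0:inf,v1:inf,v2:5,v3:15,v4:0
step 2: dist = v0:inf,v1:23,v2:5,v3:11,v4:0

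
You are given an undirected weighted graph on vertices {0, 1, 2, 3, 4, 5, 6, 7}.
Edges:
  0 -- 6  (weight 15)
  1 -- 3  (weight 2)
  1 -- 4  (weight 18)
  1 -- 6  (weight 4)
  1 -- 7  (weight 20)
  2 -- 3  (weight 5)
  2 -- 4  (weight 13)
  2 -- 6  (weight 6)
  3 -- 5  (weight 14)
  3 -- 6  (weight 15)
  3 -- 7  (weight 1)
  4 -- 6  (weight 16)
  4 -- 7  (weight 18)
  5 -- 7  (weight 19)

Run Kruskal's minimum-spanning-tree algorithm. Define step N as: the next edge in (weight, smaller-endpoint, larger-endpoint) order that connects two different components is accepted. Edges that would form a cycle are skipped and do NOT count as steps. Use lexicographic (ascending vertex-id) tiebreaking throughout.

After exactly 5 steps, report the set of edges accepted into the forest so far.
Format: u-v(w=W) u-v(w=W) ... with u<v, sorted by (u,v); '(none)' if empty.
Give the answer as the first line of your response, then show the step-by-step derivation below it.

1-3(w=2) 1-6(w=4) 2-3(w=5) 2-4(w=13) 3-7(w=1)

step 1: add edge 3-7 (w=1); MST = {3-7(w=1)}
step 2: add edge 1-3 (w=2); MST = {1-3(w=2) 3-7(w=1)}
step 3: add edge 1-6 (w=4); MST = {1-3(w=2) 1-6(w=4) 3-7(w=1)}
step 4: add edge 2-3 (w=5); MST = {1-3(w=2) 1-6(w=4) 2-3(w=5) 3-7(w=1)}
step 5: add edge 2-4 (w=13); MST = {1-3(w=2) 1-6(w=4) 2-3(w=5) 2-4(w=13) 3-7(w=1)}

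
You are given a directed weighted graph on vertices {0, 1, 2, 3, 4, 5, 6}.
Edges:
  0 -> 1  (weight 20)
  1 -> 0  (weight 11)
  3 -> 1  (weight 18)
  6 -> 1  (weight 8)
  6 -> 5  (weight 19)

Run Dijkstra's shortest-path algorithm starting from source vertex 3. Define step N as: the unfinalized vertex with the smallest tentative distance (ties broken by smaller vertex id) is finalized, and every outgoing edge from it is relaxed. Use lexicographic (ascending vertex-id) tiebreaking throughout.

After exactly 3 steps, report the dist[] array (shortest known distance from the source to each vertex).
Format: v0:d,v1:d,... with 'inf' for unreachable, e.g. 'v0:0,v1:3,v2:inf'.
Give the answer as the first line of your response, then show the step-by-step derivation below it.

v0:29,v1:18,v2:inf,v3:0,v4:inf,v5:inf,v6:inf

step 1: dist = v0:inf,v1:18,v2:inf,v3:0,v4:inf,v5:inf,v6:inf
step 2: dist = v0:29,v1:18,v2:inf,v3:0,v4:inf,v5:inf,v6:inf
step 3: dist = v0:29,v1:18,v2:inf,v3:0,v4:inf,v5:inf,v6:inf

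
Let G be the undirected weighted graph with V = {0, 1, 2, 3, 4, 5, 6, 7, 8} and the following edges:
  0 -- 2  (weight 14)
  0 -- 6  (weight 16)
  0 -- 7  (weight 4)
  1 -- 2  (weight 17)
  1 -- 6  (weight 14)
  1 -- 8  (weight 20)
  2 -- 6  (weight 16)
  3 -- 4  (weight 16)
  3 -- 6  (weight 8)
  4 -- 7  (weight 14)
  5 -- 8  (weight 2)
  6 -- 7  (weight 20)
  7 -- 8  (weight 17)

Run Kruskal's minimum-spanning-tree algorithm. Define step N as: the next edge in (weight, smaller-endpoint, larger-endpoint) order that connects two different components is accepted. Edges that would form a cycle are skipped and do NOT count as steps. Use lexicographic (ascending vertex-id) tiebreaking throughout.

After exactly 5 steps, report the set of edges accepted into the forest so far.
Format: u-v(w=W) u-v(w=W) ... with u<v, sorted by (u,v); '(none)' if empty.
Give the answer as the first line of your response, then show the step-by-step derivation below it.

0-2(w=14) 0-7(w=4) 1-6(w=14) 3-6(w=8) 5-8(w=2)

step 1: add edge 5-8 (w=2); MST = {5-8(w=2)}
step 2: add edge 0-7 (w=4); MST = {0-7(w=4) 5-8(w=2)}
step 3: add edge 3-6 (w=8); MST = {0-7(w=4) 3-6(w=8) 5-8(w=2)}
step 4: add edge 0-2 (w=14); MST = {0-2(w=14) 0-7(w=4) 3-6(w=8) 5-8(w=2)}
step 5: add edge 1-6 (w=14); MST = {0-2(w=14) 0-7(w=4) 1-6(w=14) 3-6(w=8) 5-8(w=2)}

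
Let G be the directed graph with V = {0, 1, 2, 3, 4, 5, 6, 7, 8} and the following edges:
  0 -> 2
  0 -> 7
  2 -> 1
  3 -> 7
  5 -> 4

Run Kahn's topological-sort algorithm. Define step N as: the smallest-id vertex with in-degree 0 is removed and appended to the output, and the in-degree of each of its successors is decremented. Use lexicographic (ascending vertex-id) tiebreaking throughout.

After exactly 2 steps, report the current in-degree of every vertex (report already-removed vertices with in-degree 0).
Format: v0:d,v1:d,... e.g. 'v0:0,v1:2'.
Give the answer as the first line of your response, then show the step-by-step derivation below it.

v0:0,v1:0,v2:0,v3:0,v4:1,v5:0,v6:0,v7:1,v8:0

step 1: output 0; order=[0]; indeg=(0,1,0,0,1,0,0,1,0)
step 2: output 2; order=[0,2]; indeg=(0,0,0,0,1,0,0,1,0)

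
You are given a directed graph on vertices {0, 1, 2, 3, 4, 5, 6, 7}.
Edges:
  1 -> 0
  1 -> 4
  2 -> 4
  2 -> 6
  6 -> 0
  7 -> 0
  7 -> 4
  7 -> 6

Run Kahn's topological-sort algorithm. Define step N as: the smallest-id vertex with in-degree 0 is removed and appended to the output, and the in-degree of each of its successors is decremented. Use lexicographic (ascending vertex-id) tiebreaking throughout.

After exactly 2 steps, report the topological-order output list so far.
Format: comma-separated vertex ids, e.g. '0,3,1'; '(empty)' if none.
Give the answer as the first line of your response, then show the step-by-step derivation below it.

1,2

step 1: output 1; order=[1]; indeg=(2,0,0,0,2,0,2,0)
step 2: output 2; order=[1,2]; indeg=(2,0,0,0,1,0,1,0)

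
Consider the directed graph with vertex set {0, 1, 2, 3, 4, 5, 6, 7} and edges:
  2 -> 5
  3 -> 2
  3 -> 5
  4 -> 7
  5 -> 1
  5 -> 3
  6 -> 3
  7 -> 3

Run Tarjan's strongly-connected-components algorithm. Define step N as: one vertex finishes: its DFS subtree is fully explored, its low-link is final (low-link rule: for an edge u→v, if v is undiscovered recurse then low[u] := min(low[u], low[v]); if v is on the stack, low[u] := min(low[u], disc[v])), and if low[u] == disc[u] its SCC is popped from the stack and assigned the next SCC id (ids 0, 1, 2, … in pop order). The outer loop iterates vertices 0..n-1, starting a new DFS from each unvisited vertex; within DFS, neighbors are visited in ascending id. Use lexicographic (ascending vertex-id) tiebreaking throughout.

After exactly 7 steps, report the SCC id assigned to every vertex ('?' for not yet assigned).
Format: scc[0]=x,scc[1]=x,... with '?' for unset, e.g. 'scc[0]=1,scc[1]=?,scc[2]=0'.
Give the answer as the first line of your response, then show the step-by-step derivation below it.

scc[0]=0,scc[1]=1,scc[2]=2,scc[3]=2,scc[4]=4,scc[5]=2,scc[6]=?,scc[7]=3

step 1: low=(low[0]=0,low[1]=?,low[2]=?,low[3]=?,low[4]=?,low[5]=?,low[6]=?,low[7]=?); scc=(scc[0]=0,scc[1]=?,scc[2]=?,scc[3]=?,scc[4]=?,scc[5]=?,scc[6]=?,scc[7]=?)
step 2: low=(low[0]=0,low[1]=1,low[2]=?,low[3]=?,low[4]=?,low[5]=?,low[6]=?,low[7]=?); scc=(scc[0]=0,scc[1]=1,scc[2]=?,scc[3]=?,scc[4]=?,scc[5]=?,scc[6]=?,scc[7]=?)
step 3: low=(low[0]=0,low[1]=1,low[2]=2,low[3]=2,low[4]=?,low[5]=3,low[6]=?,low[7]=?); scc=(scc[0]=0,scc[1]=1,scc[2]=?,scc[3]=?,scc[4]=?,scc[5]=?,scc[6]=?,scc[7]=?)
step 4: low=(low[0]=0,low[1]=1,low[2]=2,low[3]=2,low[4]=?,low[5]=2,low[6]=?,low[7]=?); scc=(scc[0]=0,scc[1]=1,scc[2]=?,scc[3]=?,scc[4]=?,scc[5]=?,scc[6]=?,scc[7]=?)
step 5: low=(low[0]=0,low[1]=1,low[2]=2,low[3]=2,low[4]=?,low[5]=2,low[6]=?,low[7]=?); scc=(scc[0]=0,scc[1]=1,scc[2]=2,scc[3]=2,scc[4]=?,scc[5]=2,scc[6]=?,scc[7]=?)
step 6: low=(low[0]=0,low[1]=1,low[2]=2,low[3]=2,low[4]=5,low[5]=2,low[6]=?,low[7]=6); scc=(scc[0]=0,scc[1]=1,scc[2]=2,scc[3]=2,scc[4]=?,scc[5]=2,scc[6]=?,scc[7]=3)
step 7: low=(low[0]=0,low[1]=1,low[2]=2,low[3]=2,low[4]=5,low[5]=2,low[6]=?,low[7]=6); scc=(scc[0]=0,scc[1]=1,scc[2]=2,scc[3]=2,scc[4]=4,scc[5]=2,scc[6]=?,scc[7]=3)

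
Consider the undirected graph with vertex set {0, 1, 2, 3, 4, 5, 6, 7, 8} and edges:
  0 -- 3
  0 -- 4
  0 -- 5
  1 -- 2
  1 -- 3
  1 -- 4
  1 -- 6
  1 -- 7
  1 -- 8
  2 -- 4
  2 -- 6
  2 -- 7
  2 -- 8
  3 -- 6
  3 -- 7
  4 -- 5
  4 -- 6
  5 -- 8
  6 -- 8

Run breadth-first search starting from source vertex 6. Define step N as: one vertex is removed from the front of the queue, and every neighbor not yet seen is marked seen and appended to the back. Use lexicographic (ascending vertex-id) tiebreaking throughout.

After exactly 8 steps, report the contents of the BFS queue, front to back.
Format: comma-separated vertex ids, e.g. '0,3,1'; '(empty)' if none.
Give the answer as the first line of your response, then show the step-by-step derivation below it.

5

step 1: dequeue 6; queue=[1,2,3,4,8]; order=6
step 2: dequeue 1; queue=[2,3,4,8,7]; order=6,1
step 3: dequeue 2; queue=[3,4,8,7]; order=6,1,2
step 4: dequeue 3; queue=[4,8,7,0]; order=6,1,2,3
step 5: dequeue 4; queue=[8,7,0,5]; order=6,1,2,3,4
step 6: dequeue 8; queue=[7,0,5]; order=6,1,2,3,4,8
step 7: dequeue 7; queue=[0,5]; order=6,1,2,3,4,8,7
step 8: dequeue 0; queue=[5]; order=6,1,2,3,4,8,7,0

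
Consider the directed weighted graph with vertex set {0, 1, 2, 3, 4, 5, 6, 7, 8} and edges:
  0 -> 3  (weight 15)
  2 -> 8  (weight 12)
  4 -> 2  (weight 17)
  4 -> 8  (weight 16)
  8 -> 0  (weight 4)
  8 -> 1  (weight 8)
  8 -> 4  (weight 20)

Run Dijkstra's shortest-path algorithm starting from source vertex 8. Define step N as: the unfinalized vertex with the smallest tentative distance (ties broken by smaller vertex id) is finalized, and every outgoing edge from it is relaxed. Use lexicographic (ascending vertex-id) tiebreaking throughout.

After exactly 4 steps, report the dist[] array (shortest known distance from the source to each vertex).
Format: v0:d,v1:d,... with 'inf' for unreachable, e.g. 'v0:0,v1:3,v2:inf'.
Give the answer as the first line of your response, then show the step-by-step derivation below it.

v0:4,v1:8,v2:inf,v3:19,v4:20,v5:inf,v6:inf,v7:inf,v8:0

step 1: dist = v0:4,v1:8,v2:inf,v3:inf,v4:20,v5:inf,v6:inf,v7:inf,v8:0
step 2: dist = v0:4,v1:8,v2:inf,v3:19,v4:20,v5:inf,v6:inf,v7:inf,v8:0
step 3: dist = v0:4,v1:8,v2:inf,v3:19,v4:20,v5:inf,v6:inf,v7:inf,v8:0
step 4: dist = v0:4,v1:8,v2:inf,v3:19,v4:20,v5:inf,v6:inf,v7:inf,v8:0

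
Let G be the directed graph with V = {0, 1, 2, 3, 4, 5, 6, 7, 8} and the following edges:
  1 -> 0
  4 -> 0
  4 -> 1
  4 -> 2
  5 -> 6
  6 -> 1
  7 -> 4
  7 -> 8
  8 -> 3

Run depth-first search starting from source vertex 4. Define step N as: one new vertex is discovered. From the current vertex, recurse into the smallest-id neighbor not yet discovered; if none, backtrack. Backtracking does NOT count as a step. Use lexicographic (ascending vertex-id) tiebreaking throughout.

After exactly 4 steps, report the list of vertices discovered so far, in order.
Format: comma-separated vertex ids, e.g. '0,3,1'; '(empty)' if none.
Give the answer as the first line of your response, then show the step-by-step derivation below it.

4,0,1,2

step 1: discover 4; path=4; order=4
step 2: discover 0; path=4>0; order=4,0
step 3: discover 1; path=4>1; order=4,0,1
step 4: discover 2; path=4>2; order=4,0,1,2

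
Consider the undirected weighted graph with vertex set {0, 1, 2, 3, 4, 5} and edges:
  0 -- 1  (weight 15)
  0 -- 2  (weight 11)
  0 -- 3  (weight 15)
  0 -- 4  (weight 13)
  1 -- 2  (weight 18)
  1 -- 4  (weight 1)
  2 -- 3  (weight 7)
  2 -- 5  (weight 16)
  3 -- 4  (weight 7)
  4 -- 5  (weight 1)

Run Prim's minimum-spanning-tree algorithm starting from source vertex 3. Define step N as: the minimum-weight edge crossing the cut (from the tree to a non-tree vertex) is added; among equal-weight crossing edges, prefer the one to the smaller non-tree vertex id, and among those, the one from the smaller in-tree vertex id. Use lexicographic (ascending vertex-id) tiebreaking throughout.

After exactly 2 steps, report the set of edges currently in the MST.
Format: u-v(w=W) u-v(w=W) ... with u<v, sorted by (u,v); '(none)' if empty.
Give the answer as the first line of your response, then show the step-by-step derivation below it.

2-3(w=7) 3-4(w=7)

step 1: add edge 2-3 (w=7); MST = {2-3(w=7)}
step 2: add edge 3-4 (w=7); MST = {2-3(w=7) 3-4(w=7)}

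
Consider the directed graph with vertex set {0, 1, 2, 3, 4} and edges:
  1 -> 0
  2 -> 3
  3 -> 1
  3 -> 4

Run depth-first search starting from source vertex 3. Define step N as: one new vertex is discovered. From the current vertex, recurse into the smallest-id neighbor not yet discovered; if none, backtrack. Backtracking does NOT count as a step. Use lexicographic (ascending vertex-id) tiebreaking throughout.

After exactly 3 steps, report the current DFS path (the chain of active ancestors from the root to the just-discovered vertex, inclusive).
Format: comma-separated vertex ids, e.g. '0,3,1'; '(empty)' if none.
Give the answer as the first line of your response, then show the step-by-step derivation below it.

3,1,0

step 1: discover 3; path=3; order=3
step 2: discover 1; path=3>1; order=3,1
step 3: discover 0; path=3>1>0; order=3,1,0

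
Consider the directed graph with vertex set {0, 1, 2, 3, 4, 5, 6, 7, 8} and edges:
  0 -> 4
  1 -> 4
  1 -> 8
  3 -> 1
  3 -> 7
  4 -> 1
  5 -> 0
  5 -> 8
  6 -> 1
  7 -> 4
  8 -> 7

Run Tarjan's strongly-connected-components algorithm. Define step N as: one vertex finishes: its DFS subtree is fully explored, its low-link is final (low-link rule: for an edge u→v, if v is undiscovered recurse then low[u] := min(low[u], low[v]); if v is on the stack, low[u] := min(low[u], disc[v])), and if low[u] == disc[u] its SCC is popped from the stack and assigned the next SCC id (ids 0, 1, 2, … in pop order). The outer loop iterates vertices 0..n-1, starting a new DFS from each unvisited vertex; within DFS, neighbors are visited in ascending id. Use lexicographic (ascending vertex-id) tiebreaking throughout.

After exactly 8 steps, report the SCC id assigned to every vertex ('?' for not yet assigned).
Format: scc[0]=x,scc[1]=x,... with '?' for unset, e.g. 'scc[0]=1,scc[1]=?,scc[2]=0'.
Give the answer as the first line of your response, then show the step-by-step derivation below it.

scc[0]=1,scc[1]=0,scc[2]=2,scc[3]=3,scc[4]=0,scc[5]=4,scc[6]=?,scc[7]=0,scc[8]=0

step 1: low=(low[0]=0,low[1]=1,low[2]=?,low[3]=?,low[4]=1,low[5]=?,low[6]=?,low[7]=1,low[8]=3); scc=(scc[0]=?,scc[1]=?,scc[2]=?,scc[3]=?,scc[4]=?,scc[5]=?,scc[6]=?,scc[7]=?,scc[8]=?)
step 2: low=(low[0]=0,low[1]=1,low[2]=?,low[3]=?,low[4]=1,low[5]=?,low[6]=?,low[7]=1,low[8]=1); scc=(scc[0]=?,scc[1]=?,scc[2]=?,scc[3]=?,scc[4]=?,scc[5]=?,scc[6]=?,scc[7]=?,scc[8]=?)
step 3: low=(low[0]=0,low[1]=1,low[2]=?,low[3]=?,low[4]=1,low[5]=?,low[6]=?,low[7]=1,low[8]=1); scc=(scc[0]=?,scc[1]=?,scc[2]=?,scc[3]=?,scc[4]=?,scc[5]=?,scc[6]=?,scc[7]=?,scc[8]=?)
step 4: low=(low[0]=0,low[1]=1,low[2]=?,low[3]=?,low[4]=1,low[5]=?,low[6]=?,low[7]=1,low[8]=1); scc=(scc[0]=?,scc[1]=0,scc[2]=?,scc[3]=?,scc[4]=0,scc[5]=?,scc[6]=?,scc[7]=0,scc[8]=0)
step 5: low=(low[0]=0,low[1]=1,low[2]=?,low[3]=?,low[4]=1,low[5]=?,low[6]=?,low[7]=1,low[8]=1); scc=(scc[0]=1,scc[1]=0,scc[2]=?,scc[3]=?,scc[4]=0,scc[5]=?,scc[6]=?,scc[7]=0,scc[8]=0)
step 6: low=(low[0]=0,low[1]=1,low[2]=5,low[3]=?,low[4]=1,low[5]=?,low[6]=?,low[7]=1,low[8]=1); scc=(scc[0]=1,scc[1]=0,scc[2]=2,scc[3]=?,scc[4]=0,scc[5]=?,scc[6]=?,scc[7]=0,scc[8]=0)
step 7: low=(low[0]=0,low[1]=1,low[2]=5,low[3]=6,low[4]=1,low[5]=?,low[6]=?,low[7]=1,low[8]=1); scc=(scc[0]=1,scc[1]=0,scc[2]=2,scc[3]=3,scc[4]=0,scc[5]=?,scc[6]=?,scc[7]=0,scc[8]=0)
step 8: low=(low[0]=0,low[1]=1,low[2]=5,low[3]=6,low[4]=1,low[5]=7,low[6]=?,low[7]=1,low[8]=1); scc=(scc[0]=1,scc[1]=0,scc[2]=2,scc[3]=3,scc[4]=0,scc[5]=4,scc[6]=?,scc[7]=0,scc[8]=0)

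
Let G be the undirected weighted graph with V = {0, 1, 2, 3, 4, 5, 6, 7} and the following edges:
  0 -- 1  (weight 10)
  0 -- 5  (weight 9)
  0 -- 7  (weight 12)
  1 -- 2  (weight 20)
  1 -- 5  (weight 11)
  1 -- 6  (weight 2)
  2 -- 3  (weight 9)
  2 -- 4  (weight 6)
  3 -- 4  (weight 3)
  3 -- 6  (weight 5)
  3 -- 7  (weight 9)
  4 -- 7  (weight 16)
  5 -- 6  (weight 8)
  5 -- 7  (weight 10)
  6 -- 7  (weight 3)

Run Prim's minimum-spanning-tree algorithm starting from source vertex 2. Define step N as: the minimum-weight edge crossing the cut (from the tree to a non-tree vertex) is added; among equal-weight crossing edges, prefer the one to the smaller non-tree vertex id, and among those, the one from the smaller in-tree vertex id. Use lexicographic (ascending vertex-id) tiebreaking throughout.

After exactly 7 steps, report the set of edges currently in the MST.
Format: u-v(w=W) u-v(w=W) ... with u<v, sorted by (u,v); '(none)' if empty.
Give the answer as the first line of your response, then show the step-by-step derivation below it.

0-5(w=9) 1-6(w=2) 2-4(w=6) 3-4(w=3) 3-6(w=5) 5-6(w=8) 6-7(w=3)

step 1: add edge 2-4 (w=6); MST = {2-4(w=6)}
step 2: add edge 3-4 (w=3); MST = {2-4(w=6) 3-4(w=3)}
step 3: add edge 3-6 (w=5); MST = {2-4(w=6) 3-4(w=3) 3-6(w=5)}
step 4: add edge 1-6 (w=2); MST = {1-6(w=2) 2-4(w=6) 3-4(w=3) 3-6(w=5)}
step 5: add edge 6-7 (w=3); MST = {1-6(w=2) 2-4(w=6) 3-4(w=3) 3-6(w=5) 6-7(w=3)}
step 6: add edge 5-6 (w=8); MST = {1-6(w=2) 2-4(w=6) 3-4(w=3) 3-6(w=5) 5-6(w=8) 6-7(w=3)}
step 7: add edge 0-5 (w=9); MST = {0-5(w=9) 1-6(w=2) 2-4(w=6) 3-4(w=3) 3-6(w=5) 5-6(w=8) 6-7(w=3)}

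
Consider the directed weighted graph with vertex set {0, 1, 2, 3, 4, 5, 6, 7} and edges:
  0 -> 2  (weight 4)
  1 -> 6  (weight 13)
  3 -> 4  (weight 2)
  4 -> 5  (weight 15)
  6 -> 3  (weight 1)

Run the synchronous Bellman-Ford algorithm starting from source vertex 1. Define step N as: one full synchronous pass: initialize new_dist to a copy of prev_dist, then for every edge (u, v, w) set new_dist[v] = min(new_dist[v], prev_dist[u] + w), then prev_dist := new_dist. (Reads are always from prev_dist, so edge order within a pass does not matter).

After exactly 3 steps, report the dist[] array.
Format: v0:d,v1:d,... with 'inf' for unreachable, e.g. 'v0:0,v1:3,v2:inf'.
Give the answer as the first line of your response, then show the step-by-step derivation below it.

v0:inf,v1:0,v2:inf,v3:14,v4:16,v5:inf,v6:13,v7:inf

step 1: dist = v0:inf,v1:0,v2:inf,v3:inf,v4:inf,v5:inf,v6:13,v7:inf
step 2: dist = v0:inf,v1:0,v2:inf,v3:14,v4:inf,v5:inf,v6:13,v7:inf
step 3: dist = v0:inf,v1:0,v2:inf,v3:14,v4:16,v5:inf,v6:13,v7:inf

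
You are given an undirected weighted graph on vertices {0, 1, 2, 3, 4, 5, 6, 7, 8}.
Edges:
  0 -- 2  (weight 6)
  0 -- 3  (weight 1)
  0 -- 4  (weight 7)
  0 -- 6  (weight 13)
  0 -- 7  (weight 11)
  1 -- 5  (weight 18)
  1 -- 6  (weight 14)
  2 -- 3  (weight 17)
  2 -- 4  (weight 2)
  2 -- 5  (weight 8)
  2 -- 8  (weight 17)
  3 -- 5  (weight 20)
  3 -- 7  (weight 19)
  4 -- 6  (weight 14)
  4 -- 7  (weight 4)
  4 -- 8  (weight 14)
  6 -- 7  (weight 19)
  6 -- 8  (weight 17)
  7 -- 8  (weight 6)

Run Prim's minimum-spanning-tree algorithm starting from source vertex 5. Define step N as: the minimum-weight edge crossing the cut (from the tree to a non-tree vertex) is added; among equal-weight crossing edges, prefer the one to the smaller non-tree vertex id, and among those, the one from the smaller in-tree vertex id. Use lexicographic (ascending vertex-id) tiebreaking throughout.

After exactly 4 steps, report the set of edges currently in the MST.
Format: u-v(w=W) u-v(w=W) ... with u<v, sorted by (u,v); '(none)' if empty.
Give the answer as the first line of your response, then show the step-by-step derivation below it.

0-2(w=6) 2-4(w=2) 2-5(w=8) 4-7(w=4)

step 1: add edge 2-5 (w=8); MST = {2-5(w=8)}
step 2: add edge 2-4 (w=2); MST = {2-4(w=2) 2-5(w=8)}
step 3: add edge 4-7 (w=4); MST = {2-4(w=2) 2-5(w=8) 4-7(w=4)}
step 4: add edge 0-2 (w=6); MST = {0-2(w=6) 2-4(w=2) 2-5(w=8) 4-7(w=4)}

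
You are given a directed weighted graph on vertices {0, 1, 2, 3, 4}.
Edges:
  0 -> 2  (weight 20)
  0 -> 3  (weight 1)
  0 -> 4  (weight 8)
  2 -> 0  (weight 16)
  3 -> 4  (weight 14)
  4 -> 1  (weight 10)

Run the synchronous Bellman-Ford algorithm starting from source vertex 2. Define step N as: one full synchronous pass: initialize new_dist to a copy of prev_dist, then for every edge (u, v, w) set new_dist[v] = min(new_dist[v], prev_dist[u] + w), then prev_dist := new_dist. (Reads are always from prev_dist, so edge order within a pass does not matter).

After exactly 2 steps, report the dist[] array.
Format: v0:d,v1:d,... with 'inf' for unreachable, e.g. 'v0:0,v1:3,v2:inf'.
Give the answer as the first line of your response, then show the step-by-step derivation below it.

v0:16,v1:inf,v2:0,v3:17,v4:24

step 1: dist = v0:16,v1:inf,v2:0,v3:inf,v4:inf
step 2: dist = v0:16,v1:inf,v2:0,v3:17,v4:24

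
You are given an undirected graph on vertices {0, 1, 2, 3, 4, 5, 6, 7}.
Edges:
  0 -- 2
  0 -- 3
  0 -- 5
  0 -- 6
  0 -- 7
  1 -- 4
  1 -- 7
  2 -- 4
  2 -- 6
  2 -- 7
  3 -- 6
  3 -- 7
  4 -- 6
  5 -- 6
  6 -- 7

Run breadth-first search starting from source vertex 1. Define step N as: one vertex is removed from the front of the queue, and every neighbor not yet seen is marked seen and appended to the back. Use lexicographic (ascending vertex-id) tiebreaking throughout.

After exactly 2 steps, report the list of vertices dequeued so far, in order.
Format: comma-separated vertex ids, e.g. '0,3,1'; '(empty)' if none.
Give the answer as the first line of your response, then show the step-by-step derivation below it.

1,4

step 1: dequeue 1; queue=[4,7]; order=1
step 2: dequeue 4; queue=[7,2,6]; order=1,4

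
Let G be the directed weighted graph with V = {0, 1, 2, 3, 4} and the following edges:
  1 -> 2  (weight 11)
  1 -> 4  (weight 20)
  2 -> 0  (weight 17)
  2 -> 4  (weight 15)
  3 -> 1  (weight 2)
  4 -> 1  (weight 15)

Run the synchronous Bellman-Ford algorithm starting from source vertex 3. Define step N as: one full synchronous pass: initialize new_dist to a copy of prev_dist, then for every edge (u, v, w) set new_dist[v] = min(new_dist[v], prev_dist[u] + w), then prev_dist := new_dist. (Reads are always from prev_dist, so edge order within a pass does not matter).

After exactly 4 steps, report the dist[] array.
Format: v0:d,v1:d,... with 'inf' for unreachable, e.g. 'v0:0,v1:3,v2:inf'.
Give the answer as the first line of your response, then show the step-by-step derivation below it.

v0:30,v1:2,v2:13,v3:0,v4:22

step 1: dist = v0:inf,v1:2,v2:inf,v3:0,v4:inf
step 2: dist = v0:inf,v1:2,v2:13,v3:0,v4:22
step 3: dist = v0:30,v1:2,v2:13,v3:0,v4:22
step 4: dist = v0:30,v1:2,v2:13,v3:0,v4:22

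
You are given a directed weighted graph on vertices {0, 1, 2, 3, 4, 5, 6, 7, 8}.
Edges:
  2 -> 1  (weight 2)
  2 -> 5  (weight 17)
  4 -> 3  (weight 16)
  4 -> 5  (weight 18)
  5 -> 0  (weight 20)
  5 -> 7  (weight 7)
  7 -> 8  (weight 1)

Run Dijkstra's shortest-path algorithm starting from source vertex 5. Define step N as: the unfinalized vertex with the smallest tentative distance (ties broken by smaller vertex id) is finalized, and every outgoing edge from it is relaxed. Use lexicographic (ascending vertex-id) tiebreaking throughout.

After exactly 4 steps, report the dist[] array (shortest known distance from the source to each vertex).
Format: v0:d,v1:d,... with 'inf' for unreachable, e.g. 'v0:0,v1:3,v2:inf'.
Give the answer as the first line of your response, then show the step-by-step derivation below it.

v0:20,v1:inf,v2:inf,v3:inf,v4:inf,v5:0,v6:inf,v7:7,v8:8

step 1: dist = v0:20,v1:inf,v2:inf,v3:inf,v4:inf,v5:0,v6:inf,v7:7,v8:inf
step 2: dist = v0:20,v1:inf,v2:inf,v3:inf,v4:inf,v5:0,v6:inf,v7:7,v8:8
step 3: dist = v0:20,v1:inf,v2:inf,v3:inf,v4:inf,v5:0,v6:inf,v7:7,v8:8
step 4: dist = v0:20,v1:inf,v2:inf,v3:inf,v4:inf,v5:0,v6:inf,v7:7,v8:8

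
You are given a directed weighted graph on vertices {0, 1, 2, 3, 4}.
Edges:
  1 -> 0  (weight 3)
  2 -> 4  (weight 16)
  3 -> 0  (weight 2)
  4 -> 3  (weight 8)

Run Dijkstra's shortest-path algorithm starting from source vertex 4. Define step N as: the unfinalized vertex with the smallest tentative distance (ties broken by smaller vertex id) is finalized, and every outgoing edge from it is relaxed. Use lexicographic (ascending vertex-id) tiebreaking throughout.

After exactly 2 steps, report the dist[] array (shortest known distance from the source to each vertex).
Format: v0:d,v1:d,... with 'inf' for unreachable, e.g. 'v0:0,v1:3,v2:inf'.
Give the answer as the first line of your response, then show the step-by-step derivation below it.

v0:10,v1:inf,v2:inf,v3:8,v4:0

step 1: dist = v0:inf,v1:inf,v2:inf,v3:8,v4:0
step 2: dist = v0:10,v1:inf,v2:inf,v3:8,v4:0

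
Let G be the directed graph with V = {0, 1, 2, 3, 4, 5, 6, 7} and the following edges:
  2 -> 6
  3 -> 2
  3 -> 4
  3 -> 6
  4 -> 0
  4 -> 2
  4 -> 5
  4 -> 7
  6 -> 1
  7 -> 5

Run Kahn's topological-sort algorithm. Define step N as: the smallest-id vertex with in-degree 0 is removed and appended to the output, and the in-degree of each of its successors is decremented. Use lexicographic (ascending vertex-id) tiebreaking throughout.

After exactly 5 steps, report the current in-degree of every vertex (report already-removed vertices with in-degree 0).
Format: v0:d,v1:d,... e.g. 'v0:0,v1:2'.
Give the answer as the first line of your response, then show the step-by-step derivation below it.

v0:0,v1:0,v2:0,v3:0,v4:0,v5:1,v6:0,v7:0

step 1: output 3; order=[3]; indeg=(1,1,1,0,0,2,1,1)
step 2: output 4; order=[3,4]; indeg=(0,1,0,0,0,1,1,0)
step 3: output 0; order=[3,4,0]; indeg=(0,1,0,0,0,1,1,0)
step 4: output 2; order=[3,4,0,2]; indeg=(0,1,0,0,0,1,0,0)
step 5: output 6; order=[3,4,0,2,6]; indeg=(0,0,0,0,0,1,0,0)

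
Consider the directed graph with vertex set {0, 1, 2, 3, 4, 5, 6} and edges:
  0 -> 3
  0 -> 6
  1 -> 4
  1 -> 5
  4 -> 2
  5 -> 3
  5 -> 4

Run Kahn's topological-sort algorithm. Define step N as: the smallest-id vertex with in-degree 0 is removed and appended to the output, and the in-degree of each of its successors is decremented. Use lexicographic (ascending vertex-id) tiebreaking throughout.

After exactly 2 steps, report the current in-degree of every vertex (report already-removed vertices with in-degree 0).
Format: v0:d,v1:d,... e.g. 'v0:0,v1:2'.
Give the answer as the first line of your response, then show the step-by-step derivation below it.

v0:0,v1:0,v2:1,v3:1,v4:1,v5:0,v6:0

step 1: output 0; order=[0]; indeg=(0,0,1,1,2,1,0)
step 2: output 1; order=[0,1]; indeg=(0,0,1,1,1,0,0)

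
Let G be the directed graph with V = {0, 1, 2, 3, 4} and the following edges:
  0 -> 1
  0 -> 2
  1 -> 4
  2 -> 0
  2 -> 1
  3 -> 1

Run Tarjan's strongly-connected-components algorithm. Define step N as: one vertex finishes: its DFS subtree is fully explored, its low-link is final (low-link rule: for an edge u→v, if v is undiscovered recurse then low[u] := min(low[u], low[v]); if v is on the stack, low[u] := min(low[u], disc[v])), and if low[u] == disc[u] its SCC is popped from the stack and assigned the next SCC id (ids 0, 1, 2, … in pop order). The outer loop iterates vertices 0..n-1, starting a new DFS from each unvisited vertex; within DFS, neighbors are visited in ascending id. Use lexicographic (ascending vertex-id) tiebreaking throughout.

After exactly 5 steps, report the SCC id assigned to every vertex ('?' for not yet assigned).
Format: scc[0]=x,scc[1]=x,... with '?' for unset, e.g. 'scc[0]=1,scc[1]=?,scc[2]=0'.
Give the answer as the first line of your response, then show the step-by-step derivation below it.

scc[0]=2,scc[1]=1,scc[2]=2,scc[3]=3,scc[4]=0

step 1: low=(low[0]=0,low[1]=1,low[2]=?,low[3]=?,low[4]=2); scc=(scc[0]=?,scc[1]=?,scc[2]=?,scc[3]=?,scc[4]=0)
step 2: low=(low[0]=0,low[1]=1,low[2]=?,low[3]=?,low[4]=2); scc=(scc[0]=?,scc[1]=1,scc[2]=?,scc[3]=?,scc[4]=0)
step 3: low=(low[0]=0,low[1]=1,low[2]=0,low[3]=?,low[4]=2); scc=(scc[0]=?,scc[1]=1,scc[2]=?,scc[3]=?,scc[4]=0)
step 4: low=(low[0]=0,low[1]=1,low[2]=0,low[3]=?,low[4]=2); scc=(scc[0]=2,scc[1]=1,scc[2]=2,scc[3]=?,scc[4]=0)
step 5: low=(low[0]=0,low[1]=1,low[2]=0,low[3]=4,low[4]=2); scc=(scc[0]=2,scc[1]=1,scc[2]=2,scc[3]=3,scc[4]=0)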